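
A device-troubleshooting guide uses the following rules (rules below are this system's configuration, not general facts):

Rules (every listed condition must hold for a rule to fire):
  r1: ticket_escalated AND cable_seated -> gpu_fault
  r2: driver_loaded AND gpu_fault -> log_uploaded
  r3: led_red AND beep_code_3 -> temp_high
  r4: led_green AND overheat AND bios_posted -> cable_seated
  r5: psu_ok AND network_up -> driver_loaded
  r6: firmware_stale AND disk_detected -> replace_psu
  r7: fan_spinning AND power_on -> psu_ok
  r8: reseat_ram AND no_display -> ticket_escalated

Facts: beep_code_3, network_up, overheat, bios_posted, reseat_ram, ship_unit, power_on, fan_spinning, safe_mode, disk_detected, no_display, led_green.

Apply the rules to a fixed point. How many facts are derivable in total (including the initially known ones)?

18

Round 1: r4 [led_green AND overheat AND bios_posted -> cable_seated]; r7 [fan_spinning AND power_on -> psu_ok]; r8 [reseat_ram AND no_display -> ticket_escalated]. Adds cable_seated, psu_ok, ticket_escalated.
Round 2: r1 [ticket_escalated AND cable_seated -> gpu_fault]; r5 [psu_ok AND network_up -> driver_loaded]. Adds gpu_fault, driver_loaded.
Round 3: r2 [driver_loaded AND gpu_fault -> log_uploaded]. Adds log_uploaded.
Closure: {beep_code_3, bios_posted, cable_seated, disk_detected, driver_loaded, fan_spinning, gpu_fault, led_green, log_uploaded, network_up, no_display, overheat, power_on, psu_ok, reseat_ram, safe_mode, ship_unit, ticket_escalated} — 18 facts.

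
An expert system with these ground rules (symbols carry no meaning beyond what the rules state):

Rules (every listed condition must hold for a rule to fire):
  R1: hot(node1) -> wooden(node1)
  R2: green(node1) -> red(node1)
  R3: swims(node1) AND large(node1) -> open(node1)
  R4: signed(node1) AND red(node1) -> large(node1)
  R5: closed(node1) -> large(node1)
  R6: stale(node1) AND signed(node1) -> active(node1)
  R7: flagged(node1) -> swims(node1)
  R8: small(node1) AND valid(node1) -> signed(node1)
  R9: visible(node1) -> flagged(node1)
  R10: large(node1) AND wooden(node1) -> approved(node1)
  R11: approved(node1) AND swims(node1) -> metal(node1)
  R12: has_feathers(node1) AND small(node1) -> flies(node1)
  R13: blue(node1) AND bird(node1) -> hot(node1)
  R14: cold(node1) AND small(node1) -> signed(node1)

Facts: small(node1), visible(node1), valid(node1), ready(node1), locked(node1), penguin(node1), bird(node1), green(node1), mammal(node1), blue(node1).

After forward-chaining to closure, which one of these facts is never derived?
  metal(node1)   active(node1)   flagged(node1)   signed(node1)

active(node1)

Round 1: R2 [green(node1) -> red(node1)]; R8 [small(node1) AND valid(node1) -> signed(node1)]; R9 [visible(node1) -> flagged(node1)]; R13 [blue(node1) AND bird(node1) -> hot(node1)]. New: red(node1), signed(node1), flagged(node1), hot(node1).
Round 2: R1 [hot(node1) -> wooden(node1)]; R4 [signed(node1) AND red(node1) -> large(node1)]; R7 [flagged(node1) -> swims(node1)]. New: wooden(node1), large(node1), swims(node1).
Round 3: R3 [swims(node1) AND large(node1) -> open(node1)]; R10 [large(node1) AND wooden(node1) -> approved(node1)]. New: open(node1), approved(node1).
Round 4: R11 [approved(node1) AND swims(node1) -> metal(node1)]. New: metal(node1).
Derived: signed(node1) (round 1), flagged(node1) (round 1), metal(node1) (round 4). active(node1) never appears in any round.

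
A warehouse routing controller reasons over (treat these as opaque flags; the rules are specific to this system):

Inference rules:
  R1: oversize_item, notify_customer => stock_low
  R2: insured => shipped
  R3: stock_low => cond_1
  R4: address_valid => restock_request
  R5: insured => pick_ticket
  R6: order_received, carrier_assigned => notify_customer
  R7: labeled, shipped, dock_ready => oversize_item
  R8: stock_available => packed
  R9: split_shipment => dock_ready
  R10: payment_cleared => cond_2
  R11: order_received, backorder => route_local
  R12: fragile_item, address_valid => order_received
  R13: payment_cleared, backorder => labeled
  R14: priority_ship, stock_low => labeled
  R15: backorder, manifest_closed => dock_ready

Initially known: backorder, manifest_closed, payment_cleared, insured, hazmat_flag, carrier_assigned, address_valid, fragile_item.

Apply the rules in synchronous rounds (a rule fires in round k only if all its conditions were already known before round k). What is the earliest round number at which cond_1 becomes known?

4

Round 1: R2 [insured => shipped]; R4 [address_valid => restock_request]; R5 [insured => pick_ticket]; R10 [payment_cleared => cond_2]; R12 [fragile_item, address_valid => order_received]; R13 [payment_cleared, backorder => labeled]; R15 [backorder, manifest_closed => dock_ready]. Adds shipped, restock_request, pick_ticket, cond_2, order_received, labeled, dock_ready.
Round 2: R6 [order_received, carrier_assigned => notify_customer]; R7 [labeled, shipped, dock_ready => oversize_item]; R11 [order_received, backorder => route_local]. Adds notify_customer, oversize_item, route_local.
Round 3: R1 [oversize_item, notify_customer => stock_low]. Adds stock_low.
Round 4: R3 [stock_low => cond_1]. Adds cond_1.
cond_1 first appears in round 4.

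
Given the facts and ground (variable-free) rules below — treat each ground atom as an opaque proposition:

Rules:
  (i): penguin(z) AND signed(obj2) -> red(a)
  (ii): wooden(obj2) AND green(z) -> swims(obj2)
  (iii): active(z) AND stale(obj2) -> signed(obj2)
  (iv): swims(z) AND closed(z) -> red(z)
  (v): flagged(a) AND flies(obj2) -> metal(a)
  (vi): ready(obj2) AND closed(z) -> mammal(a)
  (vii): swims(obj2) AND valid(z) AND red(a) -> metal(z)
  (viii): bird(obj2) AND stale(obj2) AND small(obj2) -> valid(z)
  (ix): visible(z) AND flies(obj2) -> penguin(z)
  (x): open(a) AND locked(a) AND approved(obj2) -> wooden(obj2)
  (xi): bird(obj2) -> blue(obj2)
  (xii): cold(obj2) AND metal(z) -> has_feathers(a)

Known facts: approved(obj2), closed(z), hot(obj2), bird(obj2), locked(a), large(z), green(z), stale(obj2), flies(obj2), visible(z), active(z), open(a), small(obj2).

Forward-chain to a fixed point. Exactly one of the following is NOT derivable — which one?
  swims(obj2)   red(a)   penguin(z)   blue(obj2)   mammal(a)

[1] (iii) [active(z) AND stale(obj2) -> signed(obj2)]; (viii) [bird(obj2) AND stale(obj2) AND small(obj2) -> valid(z)]; (ix) [visible(z) AND flies(obj2) -> penguin(z)]; (x) [open(a) AND locked(a) AND approved(obj2) -> wooden(obj2)]; (xi) [bird(obj2) -> blue(obj2)]. ⇒ new: signed(obj2), valid(z), penguin(z), wooden(obj2), blue(obj2).
[2] (i) [penguin(z) AND signed(obj2) -> red(a)]; (ii) [wooden(obj2) AND green(z) -> swims(obj2)]. ⇒ new: red(a), swims(obj2).
[3] (vii) [swims(obj2) AND valid(z) AND red(a) -> metal(z)]. ⇒ new: metal(z).
Derived: swims(obj2) (round 2), red(a) (round 2), penguin(z) (round 1), blue(obj2) (round 1). mammal(a) never appears in any round.

mammal(a)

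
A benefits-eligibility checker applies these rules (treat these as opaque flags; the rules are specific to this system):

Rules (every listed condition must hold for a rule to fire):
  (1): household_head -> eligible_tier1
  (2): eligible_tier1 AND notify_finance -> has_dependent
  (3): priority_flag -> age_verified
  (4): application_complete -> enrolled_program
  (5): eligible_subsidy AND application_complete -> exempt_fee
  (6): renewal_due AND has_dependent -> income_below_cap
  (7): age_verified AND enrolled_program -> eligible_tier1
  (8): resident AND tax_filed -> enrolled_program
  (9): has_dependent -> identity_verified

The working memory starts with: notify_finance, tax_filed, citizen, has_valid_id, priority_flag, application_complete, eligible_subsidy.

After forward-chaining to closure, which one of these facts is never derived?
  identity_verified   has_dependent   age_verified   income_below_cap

income_below_cap

Round 1: (3) [priority_flag -> age_verified]; (4) [application_complete -> enrolled_program]; (5) [eligible_subsidy AND application_complete -> exempt_fee]. New: age_verified, enrolled_program, exempt_fee.
Round 2: (7) [age_verified AND enrolled_program -> eligible_tier1]. New: eligible_tier1.
Round 3: (2) [eligible_tier1 AND notify_finance -> has_dependent]. New: has_dependent.
Round 4: (9) [has_dependent -> identity_verified]. New: identity_verified.
Derived: identity_verified (round 4), age_verified (round 1), has_dependent (round 3). income_below_cap never appears in any round.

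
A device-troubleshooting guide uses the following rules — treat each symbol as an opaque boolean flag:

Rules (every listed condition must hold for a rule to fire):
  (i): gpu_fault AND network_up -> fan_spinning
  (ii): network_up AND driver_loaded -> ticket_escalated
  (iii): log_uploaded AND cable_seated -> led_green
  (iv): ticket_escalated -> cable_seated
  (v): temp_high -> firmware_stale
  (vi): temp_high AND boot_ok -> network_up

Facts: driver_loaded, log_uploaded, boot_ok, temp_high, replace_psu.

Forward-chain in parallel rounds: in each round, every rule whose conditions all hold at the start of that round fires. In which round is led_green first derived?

[1] (v) [temp_high -> firmware_stale]; (vi) [temp_high AND boot_ok -> network_up]. ⇒ new: firmware_stale, network_up.
[2] (ii) [network_up AND driver_loaded -> ticket_escalated]. ⇒ new: ticket_escalated.
[3] (iv) [ticket_escalated -> cable_seated]. ⇒ new: cable_seated.
[4] (iii) [log_uploaded AND cable_seated -> led_green]. ⇒ new: led_green.
led_green first appears in round 4.

4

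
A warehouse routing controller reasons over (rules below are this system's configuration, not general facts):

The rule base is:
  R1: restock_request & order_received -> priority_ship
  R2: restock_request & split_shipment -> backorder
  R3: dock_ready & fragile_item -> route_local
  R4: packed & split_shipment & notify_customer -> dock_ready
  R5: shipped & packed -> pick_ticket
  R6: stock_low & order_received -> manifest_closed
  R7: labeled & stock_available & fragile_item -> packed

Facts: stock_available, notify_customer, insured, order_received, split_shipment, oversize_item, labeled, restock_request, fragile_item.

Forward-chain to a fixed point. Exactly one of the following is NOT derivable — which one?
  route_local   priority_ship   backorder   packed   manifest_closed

Round 1 — R1, R2, R7, derive priority_ship, backorder, packed.
Round 2 — R4, derive dock_ready.
Round 3 — R3, derive route_local.
Derived: priority_ship (round 1), backorder (round 1), packed (round 1), route_local (round 3). manifest_closed never appears in any round.

manifest_closed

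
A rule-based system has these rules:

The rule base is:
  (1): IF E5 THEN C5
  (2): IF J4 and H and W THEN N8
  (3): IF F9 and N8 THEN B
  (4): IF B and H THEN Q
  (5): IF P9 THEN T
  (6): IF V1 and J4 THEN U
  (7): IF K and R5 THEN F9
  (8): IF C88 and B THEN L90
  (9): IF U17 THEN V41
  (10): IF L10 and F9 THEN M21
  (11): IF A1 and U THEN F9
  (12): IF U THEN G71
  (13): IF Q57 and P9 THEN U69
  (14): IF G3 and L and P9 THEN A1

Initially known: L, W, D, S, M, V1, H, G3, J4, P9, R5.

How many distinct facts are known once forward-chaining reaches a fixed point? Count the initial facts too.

19

Round 1: (2) [IF J4 and H and W THEN N8]; (5) [IF P9 THEN T]; (6) [IF V1 and J4 THEN U]; (14) [IF G3 and L and P9 THEN A1]. New: N8, T, U, A1.
Round 2: (11) [IF A1 and U THEN F9]; (12) [IF U THEN G71]. New: F9, G71.
Round 3: (3) [IF F9 and N8 THEN B]. New: B.
Round 4: (4) [IF B and H THEN Q]. New: Q.
Closure: {A1, B, D, F9, G3, G71, H, J4, L, M, N8, P9, Q, R5, S, T, U, V1, W} — 19 facts.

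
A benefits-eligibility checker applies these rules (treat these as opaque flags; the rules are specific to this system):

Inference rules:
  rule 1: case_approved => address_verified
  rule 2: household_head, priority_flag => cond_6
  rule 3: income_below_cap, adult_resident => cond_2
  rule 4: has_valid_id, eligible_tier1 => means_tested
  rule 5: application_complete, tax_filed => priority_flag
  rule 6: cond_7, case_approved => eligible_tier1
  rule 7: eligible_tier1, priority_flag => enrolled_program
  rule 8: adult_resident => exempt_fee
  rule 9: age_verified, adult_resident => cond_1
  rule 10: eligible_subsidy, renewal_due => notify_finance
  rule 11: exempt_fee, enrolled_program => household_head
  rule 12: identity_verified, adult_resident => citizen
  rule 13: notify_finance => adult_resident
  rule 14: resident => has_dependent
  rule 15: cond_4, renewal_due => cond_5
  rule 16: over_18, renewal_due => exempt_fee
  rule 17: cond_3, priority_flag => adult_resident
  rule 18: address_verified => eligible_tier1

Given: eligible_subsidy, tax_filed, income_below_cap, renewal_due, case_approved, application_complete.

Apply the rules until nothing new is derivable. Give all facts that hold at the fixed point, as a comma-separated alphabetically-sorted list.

Round 1 fires rule 1, rule 5, rule 10, giving address_verified, priority_flag, notify_finance.
Round 2 fires rule 13, rule 18, giving adult_resident, eligible_tier1.
Round 3 fires rule 3, rule 7, rule 8, giving cond_2, enrolled_program, exempt_fee.
Round 4 fires rule 11, giving household_head.
Round 5 fires rule 2, giving cond_6.

address_verified, adult_resident, application_complete, case_approved, cond_2, cond_6, eligible_subsidy, eligible_tier1, enrolled_program, exempt_fee, household_head, income_below_cap, notify_finance, priority_flag, renewal_due, tax_filed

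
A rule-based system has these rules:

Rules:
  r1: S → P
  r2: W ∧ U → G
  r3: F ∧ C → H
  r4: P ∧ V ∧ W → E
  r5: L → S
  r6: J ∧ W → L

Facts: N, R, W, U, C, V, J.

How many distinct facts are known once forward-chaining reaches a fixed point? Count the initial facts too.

Round 1: r2 [W ∧ U → G]; r6 [J ∧ W → L]. Adds G, L.
Round 2: r5 [L → S]. Adds S.
Round 3: r1 [S → P]. Adds P.
Round 4: r4 [P ∧ V ∧ W → E]. Adds E.
Closure: {C, E, G, J, L, N, P, R, S, U, V, W} — 12 facts.

12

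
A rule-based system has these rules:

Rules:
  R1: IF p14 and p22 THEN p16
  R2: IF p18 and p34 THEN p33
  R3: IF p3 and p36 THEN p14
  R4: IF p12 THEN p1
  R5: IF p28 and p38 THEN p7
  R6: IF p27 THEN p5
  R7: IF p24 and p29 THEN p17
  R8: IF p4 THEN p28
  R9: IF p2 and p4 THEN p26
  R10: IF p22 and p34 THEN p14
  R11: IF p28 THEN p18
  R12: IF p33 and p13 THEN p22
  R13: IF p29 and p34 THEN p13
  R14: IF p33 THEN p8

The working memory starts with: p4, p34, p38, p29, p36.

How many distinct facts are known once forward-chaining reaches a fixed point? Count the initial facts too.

[1] R8 [IF p4 THEN p28]; R13 [IF p29 and p34 THEN p13]. ⇒ new: p28, p13.
[2] R5 [IF p28 and p38 THEN p7]; R11 [IF p28 THEN p18]. ⇒ new: p7, p18.
[3] R2 [IF p18 and p34 THEN p33]. ⇒ new: p33.
[4] R12 [IF p33 and p13 THEN p22]; R14 [IF p33 THEN p8]. ⇒ new: p22, p8.
[5] R10 [IF p22 and p34 THEN p14]. ⇒ new: p14.
[6] R1 [IF p14 and p22 THEN p16]. ⇒ new: p16.
Closure: {p13, p14, p16, p18, p22, p28, p29, p33, p34, p36, p38, p4, p7, p8} — 14 facts.

14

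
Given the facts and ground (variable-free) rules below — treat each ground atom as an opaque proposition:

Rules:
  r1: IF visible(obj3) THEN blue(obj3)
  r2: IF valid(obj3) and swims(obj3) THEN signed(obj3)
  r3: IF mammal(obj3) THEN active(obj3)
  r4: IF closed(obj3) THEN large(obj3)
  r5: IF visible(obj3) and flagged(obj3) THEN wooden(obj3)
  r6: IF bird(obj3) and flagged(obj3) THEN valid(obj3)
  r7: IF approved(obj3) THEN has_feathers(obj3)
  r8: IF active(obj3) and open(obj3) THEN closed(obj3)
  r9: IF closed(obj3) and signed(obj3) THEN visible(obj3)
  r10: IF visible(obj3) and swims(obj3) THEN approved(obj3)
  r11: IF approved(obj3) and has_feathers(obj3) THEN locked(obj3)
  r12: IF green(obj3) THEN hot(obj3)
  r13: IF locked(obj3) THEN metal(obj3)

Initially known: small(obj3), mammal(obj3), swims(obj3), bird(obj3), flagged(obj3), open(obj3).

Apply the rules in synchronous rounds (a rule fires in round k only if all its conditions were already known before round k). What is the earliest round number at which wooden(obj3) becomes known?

[1] r3 [IF mammal(obj3) THEN active(obj3)]; r6 [IF bird(obj3) and flagged(obj3) THEN valid(obj3)]. ⇒ new: active(obj3), valid(obj3).
[2] r2 [IF valid(obj3) and swims(obj3) THEN signed(obj3)]; r8 [IF active(obj3) and open(obj3) THEN closed(obj3)]. ⇒ new: signed(obj3), closed(obj3).
[3] r4 [IF closed(obj3) THEN large(obj3)]; r9 [IF closed(obj3) and signed(obj3) THEN visible(obj3)]. ⇒ new: large(obj3), visible(obj3).
[4] r1 [IF visible(obj3) THEN blue(obj3)]; r5 [IF visible(obj3) and flagged(obj3) THEN wooden(obj3)]; r10 [IF visible(obj3) and swims(obj3) THEN approved(obj3)]. ⇒ new: blue(obj3), wooden(obj3), approved(obj3).
wooden(obj3) first appears in round 4.

4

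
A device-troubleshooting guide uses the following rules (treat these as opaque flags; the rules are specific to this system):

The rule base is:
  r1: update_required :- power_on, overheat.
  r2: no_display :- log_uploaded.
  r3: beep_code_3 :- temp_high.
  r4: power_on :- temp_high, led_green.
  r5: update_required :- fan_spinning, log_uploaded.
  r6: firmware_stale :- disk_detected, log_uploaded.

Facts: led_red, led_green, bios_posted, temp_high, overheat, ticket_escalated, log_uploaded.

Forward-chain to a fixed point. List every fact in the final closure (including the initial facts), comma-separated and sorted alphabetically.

Round 1: r2 [no_display :- log_uploaded.]; r3 [beep_code_3 :- temp_high.]; r4 [power_on :- temp_high, led_green.]. Adds no_display, beep_code_3, power_on.
Round 2: r1 [update_required :- power_on, overheat.]. Adds update_required.

beep_code_3, bios_posted, led_green, led_red, log_uploaded, no_display, overheat, power_on, temp_high, ticket_escalated, update_required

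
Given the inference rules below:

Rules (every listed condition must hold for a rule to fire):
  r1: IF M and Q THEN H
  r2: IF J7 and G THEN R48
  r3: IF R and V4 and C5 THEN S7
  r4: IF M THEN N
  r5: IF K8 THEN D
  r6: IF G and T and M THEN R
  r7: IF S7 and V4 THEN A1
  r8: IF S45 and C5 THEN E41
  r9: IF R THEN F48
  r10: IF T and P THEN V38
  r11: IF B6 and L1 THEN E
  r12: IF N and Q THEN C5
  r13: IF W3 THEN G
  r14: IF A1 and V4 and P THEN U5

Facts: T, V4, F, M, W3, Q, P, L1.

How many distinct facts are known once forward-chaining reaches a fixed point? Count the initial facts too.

Round 1 — r1, r4, r10, r13, derive H, N, V38, G.
Round 2 — r6, r12, derive R, C5.
Round 3 — r3, r9, derive S7, F48.
Round 4 — r7, derive A1.
Round 5 — r14, derive U5.
Closure: {A1, C5, F, F48, G, H, L1, M, N, P, Q, R, S7, T, U5, V38, V4, W3} — 18 facts.

18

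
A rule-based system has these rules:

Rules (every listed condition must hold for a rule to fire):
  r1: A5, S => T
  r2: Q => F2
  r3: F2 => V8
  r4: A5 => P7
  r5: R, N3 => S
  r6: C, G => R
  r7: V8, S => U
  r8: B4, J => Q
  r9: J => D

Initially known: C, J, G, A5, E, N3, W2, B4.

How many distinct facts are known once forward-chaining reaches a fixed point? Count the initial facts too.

Round 1: r4 [A5 => P7]; r6 [C, G => R]; r8 [B4, J => Q]; r9 [J => D]. Adds P7, R, Q, D.
Round 2: r2 [Q => F2]; r5 [R, N3 => S]. Adds F2, S.
Round 3: r1 [A5, S => T]; r3 [F2 => V8]. Adds T, V8.
Round 4: r7 [V8, S => U]. Adds U.
Closure: {A5, B4, C, D, E, F2, G, J, N3, P7, Q, R, S, T, U, V8, W2} — 17 facts.

17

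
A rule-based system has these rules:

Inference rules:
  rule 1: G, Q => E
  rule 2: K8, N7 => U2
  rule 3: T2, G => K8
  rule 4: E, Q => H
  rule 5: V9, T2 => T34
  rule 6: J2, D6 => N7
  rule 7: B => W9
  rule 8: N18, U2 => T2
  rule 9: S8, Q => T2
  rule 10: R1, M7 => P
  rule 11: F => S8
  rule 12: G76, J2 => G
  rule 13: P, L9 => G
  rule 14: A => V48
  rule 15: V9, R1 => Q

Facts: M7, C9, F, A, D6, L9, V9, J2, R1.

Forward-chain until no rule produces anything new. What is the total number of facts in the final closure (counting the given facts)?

21

Round 1: rule 6 [J2, D6 => N7]; rule 10 [R1, M7 => P]; rule 11 [F => S8]; rule 14 [A => V48]; rule 15 [V9, R1 => Q]. Adds N7, P, S8, V48, Q.
Round 2: rule 9 [S8, Q => T2]; rule 13 [P, L9 => G]. Adds T2, G.
Round 3: rule 1 [G, Q => E]; rule 3 [T2, G => K8]; rule 5 [V9, T2 => T34]. Adds E, K8, T34.
Round 4: rule 2 [K8, N7 => U2]; rule 4 [E, Q => H]. Adds U2, H.
Closure: {A, C9, D6, E, F, G, H, J2, K8, L9, M7, N7, P, Q, R1, S8, T2, T34, U2, V48, V9} — 21 facts.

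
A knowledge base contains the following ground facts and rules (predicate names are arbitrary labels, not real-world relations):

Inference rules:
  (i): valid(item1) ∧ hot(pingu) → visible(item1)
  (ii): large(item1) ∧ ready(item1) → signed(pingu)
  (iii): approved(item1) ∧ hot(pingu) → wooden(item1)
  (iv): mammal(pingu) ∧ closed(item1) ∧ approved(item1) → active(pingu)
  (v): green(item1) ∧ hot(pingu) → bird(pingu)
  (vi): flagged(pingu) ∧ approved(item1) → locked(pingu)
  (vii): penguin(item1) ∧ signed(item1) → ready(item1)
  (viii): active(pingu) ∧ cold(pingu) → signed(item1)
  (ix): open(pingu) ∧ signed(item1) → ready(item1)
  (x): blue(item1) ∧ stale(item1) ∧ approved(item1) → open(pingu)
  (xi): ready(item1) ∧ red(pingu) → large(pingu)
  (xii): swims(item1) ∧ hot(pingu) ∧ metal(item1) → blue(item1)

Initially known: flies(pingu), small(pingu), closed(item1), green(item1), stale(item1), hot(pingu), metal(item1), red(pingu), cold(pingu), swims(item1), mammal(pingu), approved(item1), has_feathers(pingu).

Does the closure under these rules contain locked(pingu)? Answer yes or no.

[1] (iii) [approved(item1) ∧ hot(pingu) → wooden(item1)]; (iv) [mammal(pingu) ∧ closed(item1) ∧ approved(item1) → active(pingu)]; (v) [green(item1) ∧ hot(pingu) → bird(pingu)]; (xii) [swims(item1) ∧ hot(pingu) ∧ metal(item1) → blue(item1)]. ⇒ new: wooden(item1), active(pingu), bird(pingu), blue(item1).
[2] (viii) [active(pingu) ∧ cold(pingu) → signed(item1)]; (x) [blue(item1) ∧ stale(item1) ∧ approved(item1) → open(pingu)]. ⇒ new: signed(item1), open(pingu).
[3] (ix) [open(pingu) ∧ signed(item1) → ready(item1)]. ⇒ new: ready(item1).
[4] (xi) [ready(item1) ∧ red(pingu) → large(pingu)]. ⇒ new: large(pingu).
Fixed point reached. locked(pingu) is concluded only by (vi); (vi) needs flagged(pingu) (never derived).

no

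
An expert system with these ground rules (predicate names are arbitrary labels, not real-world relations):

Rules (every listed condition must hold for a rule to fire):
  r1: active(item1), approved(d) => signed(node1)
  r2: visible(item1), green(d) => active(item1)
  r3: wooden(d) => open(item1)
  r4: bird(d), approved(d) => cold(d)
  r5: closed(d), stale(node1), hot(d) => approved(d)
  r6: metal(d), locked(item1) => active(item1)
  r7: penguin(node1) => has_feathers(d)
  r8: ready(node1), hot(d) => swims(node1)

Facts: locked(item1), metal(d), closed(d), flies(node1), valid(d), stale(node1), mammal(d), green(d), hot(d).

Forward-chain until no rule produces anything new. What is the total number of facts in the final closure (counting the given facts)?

12

Round 1 fires r5, r6, giving approved(d), active(item1).
Round 2 fires r1, giving signed(node1).
Closure: {active(item1), approved(d), closed(d), flies(node1), green(d), hot(d), locked(item1), mammal(d), metal(d), signed(node1), stale(node1), valid(d)} — 12 facts.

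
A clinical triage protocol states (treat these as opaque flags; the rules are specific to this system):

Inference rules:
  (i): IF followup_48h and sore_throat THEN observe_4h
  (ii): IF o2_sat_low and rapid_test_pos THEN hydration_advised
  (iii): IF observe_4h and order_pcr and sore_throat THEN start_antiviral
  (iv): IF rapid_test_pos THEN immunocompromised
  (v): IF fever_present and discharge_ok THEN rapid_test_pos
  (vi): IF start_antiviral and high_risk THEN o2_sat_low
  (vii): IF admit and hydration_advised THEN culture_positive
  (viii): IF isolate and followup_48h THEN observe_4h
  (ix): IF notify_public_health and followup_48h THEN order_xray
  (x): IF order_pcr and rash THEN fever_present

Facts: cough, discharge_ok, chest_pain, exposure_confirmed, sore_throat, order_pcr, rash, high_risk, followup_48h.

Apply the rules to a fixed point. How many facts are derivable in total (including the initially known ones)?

16

Round 1 fires (i), (x), giving observe_4h, fever_present.
Round 2 fires (iii), (v), giving start_antiviral, rapid_test_pos.
Round 3 fires (iv), (vi), giving immunocompromised, o2_sat_low.
Round 4 fires (ii), giving hydration_advised.
Closure: {chest_pain, cough, discharge_ok, exposure_confirmed, fever_present, followup_48h, high_risk, hydration_advised, immunocompromised, o2_sat_low, observe_4h, order_pcr, rapid_test_pos, rash, sore_throat, start_antiviral} — 16 facts.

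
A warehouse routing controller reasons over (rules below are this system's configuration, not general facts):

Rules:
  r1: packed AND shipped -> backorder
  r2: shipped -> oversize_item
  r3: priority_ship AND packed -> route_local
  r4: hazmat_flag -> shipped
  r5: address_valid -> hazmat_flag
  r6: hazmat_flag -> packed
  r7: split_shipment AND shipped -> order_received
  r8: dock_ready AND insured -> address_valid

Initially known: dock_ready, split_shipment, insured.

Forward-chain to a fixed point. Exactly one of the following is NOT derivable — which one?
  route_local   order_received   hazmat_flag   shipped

Round 1: r8 [dock_ready AND insured -> address_valid]. Adds address_valid.
Round 2: r5 [address_valid -> hazmat_flag]. Adds hazmat_flag.
Round 3: r4 [hazmat_flag -> shipped]; r6 [hazmat_flag -> packed]. Adds shipped, packed.
Round 4: r1 [packed AND shipped -> backorder]; r2 [shipped -> oversize_item]; r7 [split_shipment AND shipped -> order_received]. Adds backorder, oversize_item, order_received.
Derived: order_received (round 4), hazmat_flag (round 2), shipped (round 3). route_local never appears in any round.

route_local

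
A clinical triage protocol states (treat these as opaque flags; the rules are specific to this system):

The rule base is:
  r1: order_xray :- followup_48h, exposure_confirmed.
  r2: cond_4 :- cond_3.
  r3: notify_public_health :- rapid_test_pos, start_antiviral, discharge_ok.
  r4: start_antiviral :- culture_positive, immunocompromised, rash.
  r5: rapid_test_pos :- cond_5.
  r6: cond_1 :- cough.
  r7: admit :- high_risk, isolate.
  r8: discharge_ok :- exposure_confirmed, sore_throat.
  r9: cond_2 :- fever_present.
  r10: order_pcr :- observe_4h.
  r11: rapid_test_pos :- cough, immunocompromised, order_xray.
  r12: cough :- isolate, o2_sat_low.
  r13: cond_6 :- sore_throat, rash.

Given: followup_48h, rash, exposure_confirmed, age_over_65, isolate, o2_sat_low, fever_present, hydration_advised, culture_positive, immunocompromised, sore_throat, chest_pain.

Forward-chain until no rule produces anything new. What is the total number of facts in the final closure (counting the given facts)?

21

Round 1: r1 [order_xray :- followup_48h, exposure_confirmed.]; r4 [start_antiviral :- culture_positive, immunocompromised, rash.]; r8 [discharge_ok :- exposure_confirmed, sore_throat.]; r9 [cond_2 :- fever_present.]; r12 [cough :- isolate, o2_sat_low.]; r13 [cond_6 :- sore_throat, rash.]. New: order_xray, start_antiviral, discharge_ok, cond_2, cough, cond_6.
Round 2: r6 [cond_1 :- cough.]; r11 [rapid_test_pos :- cough, immunocompromised, order_xray.]. New: cond_1, rapid_test_pos.
Round 3: r3 [notify_public_health :- rapid_test_pos, start_antiviral, discharge_ok.]. New: notify_public_health.
Closure: {age_over_65, chest_pain, cond_1, cond_2, cond_6, cough, culture_positive, discharge_ok, exposure_confirmed, fever_present, followup_48h, hydration_advised, immunocompromised, isolate, notify_public_health, o2_sat_low, order_xray, rapid_test_pos, rash, sore_throat, start_antiviral} — 21 facts.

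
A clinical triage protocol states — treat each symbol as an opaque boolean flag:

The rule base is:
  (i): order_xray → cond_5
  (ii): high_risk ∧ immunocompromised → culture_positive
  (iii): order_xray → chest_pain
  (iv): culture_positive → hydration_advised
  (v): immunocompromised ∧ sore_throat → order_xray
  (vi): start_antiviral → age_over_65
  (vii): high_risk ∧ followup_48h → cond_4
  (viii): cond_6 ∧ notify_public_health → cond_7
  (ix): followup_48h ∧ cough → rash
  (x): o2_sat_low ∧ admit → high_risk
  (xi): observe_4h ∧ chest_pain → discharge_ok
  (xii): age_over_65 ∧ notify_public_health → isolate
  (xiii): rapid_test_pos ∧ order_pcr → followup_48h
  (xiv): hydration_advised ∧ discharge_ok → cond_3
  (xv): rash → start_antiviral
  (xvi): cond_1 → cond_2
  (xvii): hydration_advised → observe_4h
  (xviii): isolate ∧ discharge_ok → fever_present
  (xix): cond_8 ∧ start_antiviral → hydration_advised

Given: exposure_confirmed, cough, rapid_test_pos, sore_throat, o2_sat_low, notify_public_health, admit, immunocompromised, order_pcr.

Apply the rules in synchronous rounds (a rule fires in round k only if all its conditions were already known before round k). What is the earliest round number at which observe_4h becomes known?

4

[1] (v) [immunocompromised ∧ sore_throat → order_xray]; (x) [o2_sat_low ∧ admit → high_risk]; (xiii) [rapid_test_pos ∧ order_pcr → followup_48h]. ⇒ new: order_xray, high_risk, followup_48h.
[2] (i) [order_xray → cond_5]; (ii) [high_risk ∧ immunocompromised → culture_positive]; (iii) [order_xray → chest_pain]; (vii) [high_risk ∧ followup_48h → cond_4]; (ix) [followup_48h ∧ cough → rash]. ⇒ new: cond_5, culture_positive, chest_pain, cond_4, rash.
[3] (iv) [culture_positive → hydration_advised]; (xv) [rash → start_antiviral]. ⇒ new: hydration_advised, start_antiviral.
[4] (vi) [start_antiviral → age_over_65]; (xvii) [hydration_advised → observe_4h]. ⇒ new: age_over_65, observe_4h.
observe_4h first appears in round 4.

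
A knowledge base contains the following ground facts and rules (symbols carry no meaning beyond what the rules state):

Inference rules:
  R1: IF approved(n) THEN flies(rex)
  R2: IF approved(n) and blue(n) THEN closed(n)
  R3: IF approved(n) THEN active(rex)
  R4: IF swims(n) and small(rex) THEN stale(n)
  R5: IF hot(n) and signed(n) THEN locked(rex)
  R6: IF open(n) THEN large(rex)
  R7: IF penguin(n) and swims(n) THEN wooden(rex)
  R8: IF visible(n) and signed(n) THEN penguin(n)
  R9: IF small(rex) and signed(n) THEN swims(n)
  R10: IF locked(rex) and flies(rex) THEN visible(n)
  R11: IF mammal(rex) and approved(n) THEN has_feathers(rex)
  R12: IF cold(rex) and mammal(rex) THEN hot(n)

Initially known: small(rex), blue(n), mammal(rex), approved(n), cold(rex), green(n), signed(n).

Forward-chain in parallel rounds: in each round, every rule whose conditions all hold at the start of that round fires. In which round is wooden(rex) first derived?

5

[1] R1 [IF approved(n) THEN flies(rex)]; R2 [IF approved(n) and blue(n) THEN closed(n)]; R3 [IF approved(n) THEN active(rex)]; R9 [IF small(rex) and signed(n) THEN swims(n)]; R11 [IF mammal(rex) and approved(n) THEN has_feathers(rex)]; R12 [IF cold(rex) and mammal(rex) THEN hot(n)]. ⇒ new: flies(rex), closed(n), active(rex), swims(n), has_feathers(rex), hot(n).
[2] R4 [IF swims(n) and small(rex) THEN stale(n)]; R5 [IF hot(n) and signed(n) THEN locked(rex)]. ⇒ new: stale(n), locked(rex).
[3] R10 [IF locked(rex) and flies(rex) THEN visible(n)]. ⇒ new: visible(n).
[4] R8 [IF visible(n) and signed(n) THEN penguin(n)]. ⇒ new: penguin(n).
[5] R7 [IF penguin(n) and swims(n) THEN wooden(rex)]. ⇒ new: wooden(rex).
wooden(rex) first appears in round 5.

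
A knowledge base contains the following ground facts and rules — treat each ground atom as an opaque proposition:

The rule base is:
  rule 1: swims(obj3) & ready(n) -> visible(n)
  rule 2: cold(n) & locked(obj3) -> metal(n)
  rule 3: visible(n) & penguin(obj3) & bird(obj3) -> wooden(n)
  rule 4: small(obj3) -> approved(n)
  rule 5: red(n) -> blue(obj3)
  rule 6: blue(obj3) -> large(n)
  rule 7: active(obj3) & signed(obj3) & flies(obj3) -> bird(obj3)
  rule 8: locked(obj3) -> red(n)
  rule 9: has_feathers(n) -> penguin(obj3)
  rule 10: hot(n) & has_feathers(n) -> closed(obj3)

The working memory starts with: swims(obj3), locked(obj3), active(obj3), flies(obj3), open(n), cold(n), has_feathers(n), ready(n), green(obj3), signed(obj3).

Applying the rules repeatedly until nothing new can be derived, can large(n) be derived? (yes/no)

Round 1 — rule 1, rule 2, rule 7, rule 8, rule 9, derive visible(n), metal(n), bird(obj3), red(n), penguin(obj3).
Round 2 — rule 3, rule 5, derive wooden(n), blue(obj3).
Round 3 — rule 6, derive large(n).
large(n) appears in round 3, so it is derivable.

yes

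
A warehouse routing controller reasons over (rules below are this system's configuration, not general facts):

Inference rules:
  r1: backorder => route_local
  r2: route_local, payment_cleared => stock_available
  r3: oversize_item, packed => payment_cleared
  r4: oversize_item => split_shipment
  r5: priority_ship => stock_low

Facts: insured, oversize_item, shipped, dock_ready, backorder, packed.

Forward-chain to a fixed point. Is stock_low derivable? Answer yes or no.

[1] r1 [backorder => route_local]; r3 [oversize_item, packed => payment_cleared]; r4 [oversize_item => split_shipment]. ⇒ new: route_local, payment_cleared, split_shipment.
[2] r2 [route_local, payment_cleared => stock_available]. ⇒ new: stock_available.
Fixed point reached. stock_low is concluded only by r5; r5 needs priority_ship (never derived).

no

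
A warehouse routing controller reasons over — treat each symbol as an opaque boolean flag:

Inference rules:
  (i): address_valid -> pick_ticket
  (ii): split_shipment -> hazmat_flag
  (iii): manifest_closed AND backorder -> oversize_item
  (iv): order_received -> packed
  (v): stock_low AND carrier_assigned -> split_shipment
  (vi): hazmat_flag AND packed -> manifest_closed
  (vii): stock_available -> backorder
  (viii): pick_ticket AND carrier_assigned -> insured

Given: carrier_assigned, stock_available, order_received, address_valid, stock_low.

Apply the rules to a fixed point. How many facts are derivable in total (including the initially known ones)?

13

Round 1: (i) [address_valid -> pick_ticket]; (iv) [order_received -> packed]; (v) [stock_low AND carrier_assigned -> split_shipment]; (vii) [stock_available -> backorder]. New: pick_ticket, packed, split_shipment, backorder.
Round 2: (ii) [split_shipment -> hazmat_flag]; (viii) [pick_ticket AND carrier_assigned -> insured]. New: hazmat_flag, insured.
Round 3: (vi) [hazmat_flag AND packed -> manifest_closed]. New: manifest_closed.
Round 4: (iii) [manifest_closed AND backorder -> oversize_item]. New: oversize_item.
Closure: {address_valid, backorder, carrier_assigned, hazmat_flag, insured, manifest_closed, order_received, oversize_item, packed, pick_ticket, split_shipment, stock_available, stock_low} — 13 facts.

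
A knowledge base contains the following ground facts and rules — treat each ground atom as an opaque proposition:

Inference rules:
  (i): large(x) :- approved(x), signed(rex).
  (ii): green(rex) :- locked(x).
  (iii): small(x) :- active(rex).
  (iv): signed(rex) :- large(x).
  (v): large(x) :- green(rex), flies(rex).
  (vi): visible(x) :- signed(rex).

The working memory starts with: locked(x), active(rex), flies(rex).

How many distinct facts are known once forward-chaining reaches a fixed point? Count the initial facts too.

Round 1: (ii) [green(rex) :- locked(x).]; (iii) [small(x) :- active(rex).]. Adds green(rex), small(x).
Round 2: (v) [large(x) :- green(rex), flies(rex).]. Adds large(x).
Round 3: (iv) [signed(rex) :- large(x).]. Adds signed(rex).
Round 4: (vi) [visible(x) :- signed(rex).]. Adds visible(x).
Closure: {active(rex), flies(rex), green(rex), large(x), locked(x), signed(rex), small(x), visible(x)} — 8 facts.

8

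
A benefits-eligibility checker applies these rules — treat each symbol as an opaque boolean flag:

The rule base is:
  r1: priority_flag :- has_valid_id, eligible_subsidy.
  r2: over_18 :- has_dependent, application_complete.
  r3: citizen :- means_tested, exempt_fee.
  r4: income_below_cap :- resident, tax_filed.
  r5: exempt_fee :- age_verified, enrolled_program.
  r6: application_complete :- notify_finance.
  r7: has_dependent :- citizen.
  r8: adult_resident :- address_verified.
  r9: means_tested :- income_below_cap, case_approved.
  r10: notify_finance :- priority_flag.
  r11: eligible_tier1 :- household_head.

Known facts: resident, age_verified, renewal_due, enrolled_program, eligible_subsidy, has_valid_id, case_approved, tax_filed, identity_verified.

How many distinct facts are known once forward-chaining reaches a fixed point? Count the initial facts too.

18

Round 1: r1 [priority_flag :- has_valid_id, eligible_subsidy.]; r4 [income_below_cap :- resident, tax_filed.]; r5 [exempt_fee :- age_verified, enrolled_program.]. Adds priority_flag, income_below_cap, exempt_fee.
Round 2: r9 [means_tested :- income_below_cap, case_approved.]; r10 [notify_finance :- priority_flag.]. Adds means_tested, notify_finance.
Round 3: r3 [citizen :- means_tested, exempt_fee.]; r6 [application_complete :- notify_finance.]. Adds citizen, application_complete.
Round 4: r7 [has_dependent :- citizen.]. Adds has_dependent.
Round 5: r2 [over_18 :- has_dependent, application_complete.]. Adds over_18.
Closure: {age_verified, application_complete, case_approved, citizen, eligible_subsidy, enrolled_program, exempt_fee, has_dependent, has_valid_id, identity_verified, income_below_cap, means_tested, notify_finance, over_18, priority_flag, renewal_due, resident, tax_filed} — 18 facts.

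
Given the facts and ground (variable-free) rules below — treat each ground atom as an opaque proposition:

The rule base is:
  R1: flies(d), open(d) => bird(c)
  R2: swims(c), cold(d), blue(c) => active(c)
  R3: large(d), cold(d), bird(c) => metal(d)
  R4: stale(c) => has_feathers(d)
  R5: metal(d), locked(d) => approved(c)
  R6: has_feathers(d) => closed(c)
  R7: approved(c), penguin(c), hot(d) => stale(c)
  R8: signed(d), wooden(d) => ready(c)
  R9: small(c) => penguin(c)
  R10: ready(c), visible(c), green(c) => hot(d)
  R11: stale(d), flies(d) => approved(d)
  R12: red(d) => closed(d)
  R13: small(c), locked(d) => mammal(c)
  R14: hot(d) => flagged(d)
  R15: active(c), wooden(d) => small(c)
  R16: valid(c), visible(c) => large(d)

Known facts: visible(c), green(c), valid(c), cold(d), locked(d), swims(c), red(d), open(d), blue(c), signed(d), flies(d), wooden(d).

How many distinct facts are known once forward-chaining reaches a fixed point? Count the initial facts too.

27

[1] R1 [flies(d), open(d) => bird(c)]; R2 [swims(c), cold(d), blue(c) => active(c)]; R8 [signed(d), wooden(d) => ready(c)]; R12 [red(d) => closed(d)]; R16 [valid(c), visible(c) => large(d)]. ⇒ new: bird(c), active(c), ready(c), closed(d), large(d).
[2] R3 [large(d), cold(d), bird(c) => metal(d)]; R10 [ready(c), visible(c), green(c) => hot(d)]; R15 [active(c), wooden(d) => small(c)]. ⇒ new: metal(d), hot(d), small(c).
[3] R5 [metal(d), locked(d) => approved(c)]; R9 [small(c) => penguin(c)]; R13 [small(c), locked(d) => mammal(c)]; R14 [hot(d) => flagged(d)]. ⇒ new: approved(c), penguin(c), mammal(c), flagged(d).
[4] R7 [approved(c), penguin(c), hot(d) => stale(c)]. ⇒ new: stale(c).
[5] R4 [stale(c) => has_feathers(d)]. ⇒ new: has_feathers(d).
[6] R6 [has_feathers(d) => closed(c)]. ⇒ new: closed(c).
Closure: {active(c), approved(c), bird(c), blue(c), closed(c), closed(d), cold(d), flagged(d), flies(d), green(c), has_feathers(d), hot(d), large(d), locked(d), mammal(c), metal(d), open(d), penguin(c), ready(c), red(d), signed(d), small(c), stale(c), swims(c), valid(c), visible(c), wooden(d)} — 27 facts.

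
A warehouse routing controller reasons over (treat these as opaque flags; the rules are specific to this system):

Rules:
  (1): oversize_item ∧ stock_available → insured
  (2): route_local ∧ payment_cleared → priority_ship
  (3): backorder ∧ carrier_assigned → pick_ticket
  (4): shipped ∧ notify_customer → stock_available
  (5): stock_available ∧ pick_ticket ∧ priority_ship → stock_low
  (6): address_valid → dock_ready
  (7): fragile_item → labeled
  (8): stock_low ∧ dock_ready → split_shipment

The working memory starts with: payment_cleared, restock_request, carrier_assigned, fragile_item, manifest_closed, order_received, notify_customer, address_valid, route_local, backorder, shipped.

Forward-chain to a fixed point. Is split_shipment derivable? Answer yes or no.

yes

[1] (2) [route_local ∧ payment_cleared → priority_ship]; (3) [backorder ∧ carrier_assigned → pick_ticket]; (4) [shipped ∧ notify_customer → stock_available]; (6) [address_valid → dock_ready]; (7) [fragile_item → labeled]. ⇒ new: priority_ship, pick_ticket, stock_available, dock_ready, labeled.
[2] (5) [stock_available ∧ pick_ticket ∧ priority_ship → stock_low]. ⇒ new: stock_low.
[3] (8) [stock_low ∧ dock_ready → split_shipment]. ⇒ new: split_shipment.
split_shipment appears in round 3, so it is derivable.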